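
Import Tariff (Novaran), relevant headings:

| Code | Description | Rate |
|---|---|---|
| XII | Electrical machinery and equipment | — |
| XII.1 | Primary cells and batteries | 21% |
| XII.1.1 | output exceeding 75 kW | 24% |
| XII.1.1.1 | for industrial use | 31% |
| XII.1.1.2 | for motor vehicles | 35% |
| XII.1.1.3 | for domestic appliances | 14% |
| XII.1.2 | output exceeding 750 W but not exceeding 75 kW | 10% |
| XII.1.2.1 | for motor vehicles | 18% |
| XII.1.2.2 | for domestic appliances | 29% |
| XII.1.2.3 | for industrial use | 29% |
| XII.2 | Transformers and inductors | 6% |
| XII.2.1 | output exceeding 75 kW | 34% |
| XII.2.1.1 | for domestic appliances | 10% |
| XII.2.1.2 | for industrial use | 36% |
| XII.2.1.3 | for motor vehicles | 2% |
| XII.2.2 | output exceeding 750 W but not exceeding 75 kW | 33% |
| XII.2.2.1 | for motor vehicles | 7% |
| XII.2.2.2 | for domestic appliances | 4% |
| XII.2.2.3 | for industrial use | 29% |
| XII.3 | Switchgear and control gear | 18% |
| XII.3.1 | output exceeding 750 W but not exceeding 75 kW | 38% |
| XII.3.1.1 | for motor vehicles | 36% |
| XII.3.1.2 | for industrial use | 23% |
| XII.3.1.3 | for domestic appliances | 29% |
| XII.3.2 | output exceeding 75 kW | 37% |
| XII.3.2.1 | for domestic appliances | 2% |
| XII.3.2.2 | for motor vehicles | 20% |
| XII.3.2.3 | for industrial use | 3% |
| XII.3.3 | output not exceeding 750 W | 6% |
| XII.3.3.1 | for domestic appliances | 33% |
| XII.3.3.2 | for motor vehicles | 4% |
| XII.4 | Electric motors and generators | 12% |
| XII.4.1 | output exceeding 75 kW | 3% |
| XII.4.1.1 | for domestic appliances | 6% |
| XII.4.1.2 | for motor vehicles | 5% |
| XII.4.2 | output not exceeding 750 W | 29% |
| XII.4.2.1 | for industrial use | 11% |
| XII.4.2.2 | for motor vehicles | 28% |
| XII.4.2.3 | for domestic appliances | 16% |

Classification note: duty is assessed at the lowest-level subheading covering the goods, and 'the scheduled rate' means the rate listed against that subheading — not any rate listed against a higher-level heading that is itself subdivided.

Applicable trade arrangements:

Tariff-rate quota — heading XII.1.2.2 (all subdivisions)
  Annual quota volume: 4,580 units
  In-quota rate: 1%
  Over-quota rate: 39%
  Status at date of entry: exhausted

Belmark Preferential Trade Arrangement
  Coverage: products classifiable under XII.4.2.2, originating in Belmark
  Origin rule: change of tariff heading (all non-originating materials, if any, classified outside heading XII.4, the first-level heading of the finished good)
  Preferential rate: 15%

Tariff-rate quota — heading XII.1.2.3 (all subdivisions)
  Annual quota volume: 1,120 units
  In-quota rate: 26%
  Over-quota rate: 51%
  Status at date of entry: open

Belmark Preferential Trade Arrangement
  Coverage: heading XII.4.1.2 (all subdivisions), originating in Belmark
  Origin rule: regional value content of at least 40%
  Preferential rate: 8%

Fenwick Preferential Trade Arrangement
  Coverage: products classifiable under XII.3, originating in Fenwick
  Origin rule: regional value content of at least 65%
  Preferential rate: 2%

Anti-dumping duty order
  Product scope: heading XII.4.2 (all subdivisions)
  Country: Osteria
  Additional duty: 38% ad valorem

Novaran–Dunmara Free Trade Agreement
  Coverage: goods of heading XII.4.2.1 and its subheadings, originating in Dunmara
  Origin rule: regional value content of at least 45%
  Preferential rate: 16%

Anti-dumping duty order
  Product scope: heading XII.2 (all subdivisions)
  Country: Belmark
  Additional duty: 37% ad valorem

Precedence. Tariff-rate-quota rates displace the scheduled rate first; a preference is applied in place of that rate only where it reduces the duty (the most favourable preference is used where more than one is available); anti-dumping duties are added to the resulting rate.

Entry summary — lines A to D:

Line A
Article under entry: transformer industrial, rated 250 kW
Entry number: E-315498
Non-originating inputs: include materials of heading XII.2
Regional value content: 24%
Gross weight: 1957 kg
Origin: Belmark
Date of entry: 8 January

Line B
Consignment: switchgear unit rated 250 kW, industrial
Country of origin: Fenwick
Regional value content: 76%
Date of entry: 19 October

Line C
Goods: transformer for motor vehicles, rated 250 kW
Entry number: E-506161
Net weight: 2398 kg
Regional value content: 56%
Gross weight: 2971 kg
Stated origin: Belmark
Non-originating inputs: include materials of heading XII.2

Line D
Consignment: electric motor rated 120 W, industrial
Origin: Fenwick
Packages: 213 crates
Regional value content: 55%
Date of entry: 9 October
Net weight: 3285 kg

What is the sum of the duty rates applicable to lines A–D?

125%

Line A: transformer → XII.2; rated 250 kW → XII.2.1; industrial → XII.2.1.2. Scheduled 36%. Belmark agreement on XII.4.2.2: XII.2.1.2 not covered; Belmark agreement on XII.4.1.2: XII.2.1.2 not covered; anti-dumping (Belmark, XII.2): +37%; total 36% + 37% = 73%. → 73%.
Line B: switchgear unit → XII.3; rated 250 kW → XII.3.2; industrial → XII.3.2.3. Scheduled 3%. Fenwick agreement on XII.3: RVC ≥ 65% → 2% available; preferential 2%. → 2%.
Line C: transformer → XII.2; rated 250 kW → XII.2.1; for motor vehicles → XII.2.1.3. Scheduled 2%. Belmark agreement on XII.4.2.2: XII.2.1.3 not covered; Belmark agreement on XII.4.1.2: XII.2.1.3 not covered; anti-dumping (Belmark, XII.2): +37%; total 2% + 37% = 39%. → 39%.
Line D: electric motor → XII.4; rated 120 W → XII.4.2; industrial → XII.4.2.1. Scheduled 11%. Fenwick agreement on XII.3: XII.4.2.1 not covered. → 11%.
Sum: 73% + 2% + 39% + 11% = 125%.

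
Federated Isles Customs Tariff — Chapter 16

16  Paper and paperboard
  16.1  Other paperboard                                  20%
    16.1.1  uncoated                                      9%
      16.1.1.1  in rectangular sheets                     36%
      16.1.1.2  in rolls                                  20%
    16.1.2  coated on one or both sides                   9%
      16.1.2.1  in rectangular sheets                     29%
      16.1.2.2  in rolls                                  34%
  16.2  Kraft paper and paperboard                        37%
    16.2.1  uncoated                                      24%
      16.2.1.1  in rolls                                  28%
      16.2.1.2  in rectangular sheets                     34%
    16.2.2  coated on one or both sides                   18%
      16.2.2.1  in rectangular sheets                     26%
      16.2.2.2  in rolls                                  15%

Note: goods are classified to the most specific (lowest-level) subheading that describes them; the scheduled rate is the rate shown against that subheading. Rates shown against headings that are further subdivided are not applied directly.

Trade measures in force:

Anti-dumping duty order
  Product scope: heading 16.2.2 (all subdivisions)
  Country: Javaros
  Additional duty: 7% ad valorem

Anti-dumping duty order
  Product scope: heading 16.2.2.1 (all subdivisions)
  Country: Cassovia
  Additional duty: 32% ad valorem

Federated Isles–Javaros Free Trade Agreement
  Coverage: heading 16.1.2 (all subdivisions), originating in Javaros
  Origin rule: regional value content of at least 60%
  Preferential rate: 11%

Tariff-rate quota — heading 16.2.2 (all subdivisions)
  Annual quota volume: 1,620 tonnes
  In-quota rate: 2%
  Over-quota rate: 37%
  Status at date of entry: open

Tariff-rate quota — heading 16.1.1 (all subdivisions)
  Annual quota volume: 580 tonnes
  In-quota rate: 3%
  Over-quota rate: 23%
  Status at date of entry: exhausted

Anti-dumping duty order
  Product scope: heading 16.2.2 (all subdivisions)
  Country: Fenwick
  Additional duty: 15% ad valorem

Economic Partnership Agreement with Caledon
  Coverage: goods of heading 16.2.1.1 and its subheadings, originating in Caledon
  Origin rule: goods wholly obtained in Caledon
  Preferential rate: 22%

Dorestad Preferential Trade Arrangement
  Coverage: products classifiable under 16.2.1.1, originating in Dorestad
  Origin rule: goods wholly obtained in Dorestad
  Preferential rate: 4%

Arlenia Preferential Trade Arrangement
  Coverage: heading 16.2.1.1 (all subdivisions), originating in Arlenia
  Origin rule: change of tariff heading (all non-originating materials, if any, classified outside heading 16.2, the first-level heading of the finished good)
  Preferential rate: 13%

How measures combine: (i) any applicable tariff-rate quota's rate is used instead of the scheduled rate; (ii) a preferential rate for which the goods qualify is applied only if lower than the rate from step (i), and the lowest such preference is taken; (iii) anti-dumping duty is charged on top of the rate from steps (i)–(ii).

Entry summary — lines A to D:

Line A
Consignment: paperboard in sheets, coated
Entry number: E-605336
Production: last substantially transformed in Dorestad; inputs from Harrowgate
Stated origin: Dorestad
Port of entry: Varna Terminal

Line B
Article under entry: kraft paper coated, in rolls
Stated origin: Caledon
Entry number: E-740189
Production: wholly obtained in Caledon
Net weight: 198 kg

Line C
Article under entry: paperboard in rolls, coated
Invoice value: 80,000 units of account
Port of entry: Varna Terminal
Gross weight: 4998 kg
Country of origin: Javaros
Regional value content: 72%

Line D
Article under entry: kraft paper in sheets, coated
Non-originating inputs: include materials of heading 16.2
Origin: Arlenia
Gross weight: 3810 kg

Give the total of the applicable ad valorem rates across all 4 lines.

44%

Line A: paperboard → 16.1; coated → 16.1.2; in sheets → 16.1.2.1. Scheduled 29%. Dorestad agreement on 16.2.1.1: 16.1.2.1 not covered. → 29%.
Line B: kraft paper → 16.2; coated → 16.2.2; in rolls → 16.2.2.2. Scheduled 15%. quota on 16.2.2 open → in-quota 2%; Caledon agreement on 16.2.1.1: 16.2.2.2 not covered. → 2%.
Line C: paperboard → 16.1; coated → 16.1.2; in rolls → 16.1.2.2. Scheduled 34%. Javaros agreement on 16.1.2: RVC ≥ 60% → 11% available; preferential 11%. → 11%.
Line D: kraft paper → 16.2; coated → 16.2.2; in sheets → 16.2.2.1. Scheduled 26%. quota on 16.2.2 open → in-quota 2%; Arlenia agreement on 16.2.1.1: 16.2.2.1 not covered. → 2%.
Sum: 29% + 2% + 11% + 2% = 44%.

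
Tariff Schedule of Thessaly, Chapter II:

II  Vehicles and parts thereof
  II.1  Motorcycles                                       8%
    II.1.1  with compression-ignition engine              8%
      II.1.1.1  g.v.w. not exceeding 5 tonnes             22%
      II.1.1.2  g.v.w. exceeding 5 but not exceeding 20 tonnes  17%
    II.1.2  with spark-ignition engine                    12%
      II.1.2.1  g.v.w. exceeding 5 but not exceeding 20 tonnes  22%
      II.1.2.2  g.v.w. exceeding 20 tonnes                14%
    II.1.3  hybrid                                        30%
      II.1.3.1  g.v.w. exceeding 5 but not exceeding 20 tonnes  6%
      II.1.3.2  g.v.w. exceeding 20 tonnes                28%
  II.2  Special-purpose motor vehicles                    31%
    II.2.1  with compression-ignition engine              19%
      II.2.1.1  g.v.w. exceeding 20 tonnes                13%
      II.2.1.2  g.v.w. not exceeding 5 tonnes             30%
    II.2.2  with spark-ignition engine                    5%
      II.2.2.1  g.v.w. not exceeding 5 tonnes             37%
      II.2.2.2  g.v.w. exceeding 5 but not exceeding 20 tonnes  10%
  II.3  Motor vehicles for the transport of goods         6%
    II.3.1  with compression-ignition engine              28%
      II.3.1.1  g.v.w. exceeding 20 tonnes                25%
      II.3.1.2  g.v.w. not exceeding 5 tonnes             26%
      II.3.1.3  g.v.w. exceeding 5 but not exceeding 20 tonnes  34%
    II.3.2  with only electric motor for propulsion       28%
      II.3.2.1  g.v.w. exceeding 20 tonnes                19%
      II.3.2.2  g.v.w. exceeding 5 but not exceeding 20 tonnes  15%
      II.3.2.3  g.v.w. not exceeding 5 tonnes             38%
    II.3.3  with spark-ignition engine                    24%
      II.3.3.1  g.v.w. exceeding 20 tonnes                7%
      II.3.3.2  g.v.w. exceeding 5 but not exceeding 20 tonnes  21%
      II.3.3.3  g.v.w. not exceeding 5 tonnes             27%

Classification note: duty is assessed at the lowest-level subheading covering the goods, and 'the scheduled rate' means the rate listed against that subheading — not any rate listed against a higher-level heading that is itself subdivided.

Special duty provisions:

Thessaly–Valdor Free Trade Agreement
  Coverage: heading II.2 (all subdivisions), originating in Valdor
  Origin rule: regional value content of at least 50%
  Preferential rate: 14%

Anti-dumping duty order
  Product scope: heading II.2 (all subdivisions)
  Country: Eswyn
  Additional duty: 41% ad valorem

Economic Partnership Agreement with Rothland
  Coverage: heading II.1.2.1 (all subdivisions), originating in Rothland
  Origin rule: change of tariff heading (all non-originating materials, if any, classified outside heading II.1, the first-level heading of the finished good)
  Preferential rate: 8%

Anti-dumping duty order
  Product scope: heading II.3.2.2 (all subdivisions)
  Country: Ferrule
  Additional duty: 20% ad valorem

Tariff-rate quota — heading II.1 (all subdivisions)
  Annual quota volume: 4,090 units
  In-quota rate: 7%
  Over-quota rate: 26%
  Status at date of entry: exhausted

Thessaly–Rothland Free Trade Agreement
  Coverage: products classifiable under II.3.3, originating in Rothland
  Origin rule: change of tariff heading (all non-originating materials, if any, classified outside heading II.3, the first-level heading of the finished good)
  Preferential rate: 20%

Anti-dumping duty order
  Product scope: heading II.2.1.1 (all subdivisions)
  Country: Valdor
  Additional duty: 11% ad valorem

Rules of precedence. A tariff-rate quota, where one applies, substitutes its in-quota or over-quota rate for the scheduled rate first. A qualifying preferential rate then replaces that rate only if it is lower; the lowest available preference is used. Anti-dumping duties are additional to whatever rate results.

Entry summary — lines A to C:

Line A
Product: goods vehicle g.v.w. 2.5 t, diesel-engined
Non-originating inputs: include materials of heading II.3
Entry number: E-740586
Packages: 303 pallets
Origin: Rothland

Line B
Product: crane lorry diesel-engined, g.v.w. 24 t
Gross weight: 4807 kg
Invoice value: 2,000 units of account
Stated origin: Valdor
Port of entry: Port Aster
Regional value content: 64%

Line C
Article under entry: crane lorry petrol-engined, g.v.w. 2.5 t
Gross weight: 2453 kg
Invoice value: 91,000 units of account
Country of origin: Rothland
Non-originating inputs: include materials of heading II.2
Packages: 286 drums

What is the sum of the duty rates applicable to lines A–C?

Line A: goods vehicle → II.3; diesel-engined → II.3.1; g.v.w. 2.5 t → II.3.1.2. Scheduled 26%. Rothland agreement on II.1.2.1: II.3.1.2 not covered; Rothland agreement on II.3.3: II.3.1.2 not covered. → 26%.
Line B: crane lorry → II.2; diesel-engined → II.2.1; g.v.w. 24 t → II.2.1.1. Scheduled 13%. Valdor agreement on II.2: RVC ≥ 50% → 14% available; preference 14% not lower than 13% → no reduction; anti-dumping (Valdor, II.2.1.1): +11%; total 13% + 11% = 24%. → 24%.
Line C: crane lorry → II.2; petrol-engined → II.2.2; g.v.w. 2.5 t → II.2.2.1. Scheduled 37%. Rothland agreement on II.1.2.1: II.2.2.1 not covered; Rothland agreement on II.3.3: II.2.2.1 not covered. → 37%.
Sum: 26% + 24% + 37% = 87%.

87%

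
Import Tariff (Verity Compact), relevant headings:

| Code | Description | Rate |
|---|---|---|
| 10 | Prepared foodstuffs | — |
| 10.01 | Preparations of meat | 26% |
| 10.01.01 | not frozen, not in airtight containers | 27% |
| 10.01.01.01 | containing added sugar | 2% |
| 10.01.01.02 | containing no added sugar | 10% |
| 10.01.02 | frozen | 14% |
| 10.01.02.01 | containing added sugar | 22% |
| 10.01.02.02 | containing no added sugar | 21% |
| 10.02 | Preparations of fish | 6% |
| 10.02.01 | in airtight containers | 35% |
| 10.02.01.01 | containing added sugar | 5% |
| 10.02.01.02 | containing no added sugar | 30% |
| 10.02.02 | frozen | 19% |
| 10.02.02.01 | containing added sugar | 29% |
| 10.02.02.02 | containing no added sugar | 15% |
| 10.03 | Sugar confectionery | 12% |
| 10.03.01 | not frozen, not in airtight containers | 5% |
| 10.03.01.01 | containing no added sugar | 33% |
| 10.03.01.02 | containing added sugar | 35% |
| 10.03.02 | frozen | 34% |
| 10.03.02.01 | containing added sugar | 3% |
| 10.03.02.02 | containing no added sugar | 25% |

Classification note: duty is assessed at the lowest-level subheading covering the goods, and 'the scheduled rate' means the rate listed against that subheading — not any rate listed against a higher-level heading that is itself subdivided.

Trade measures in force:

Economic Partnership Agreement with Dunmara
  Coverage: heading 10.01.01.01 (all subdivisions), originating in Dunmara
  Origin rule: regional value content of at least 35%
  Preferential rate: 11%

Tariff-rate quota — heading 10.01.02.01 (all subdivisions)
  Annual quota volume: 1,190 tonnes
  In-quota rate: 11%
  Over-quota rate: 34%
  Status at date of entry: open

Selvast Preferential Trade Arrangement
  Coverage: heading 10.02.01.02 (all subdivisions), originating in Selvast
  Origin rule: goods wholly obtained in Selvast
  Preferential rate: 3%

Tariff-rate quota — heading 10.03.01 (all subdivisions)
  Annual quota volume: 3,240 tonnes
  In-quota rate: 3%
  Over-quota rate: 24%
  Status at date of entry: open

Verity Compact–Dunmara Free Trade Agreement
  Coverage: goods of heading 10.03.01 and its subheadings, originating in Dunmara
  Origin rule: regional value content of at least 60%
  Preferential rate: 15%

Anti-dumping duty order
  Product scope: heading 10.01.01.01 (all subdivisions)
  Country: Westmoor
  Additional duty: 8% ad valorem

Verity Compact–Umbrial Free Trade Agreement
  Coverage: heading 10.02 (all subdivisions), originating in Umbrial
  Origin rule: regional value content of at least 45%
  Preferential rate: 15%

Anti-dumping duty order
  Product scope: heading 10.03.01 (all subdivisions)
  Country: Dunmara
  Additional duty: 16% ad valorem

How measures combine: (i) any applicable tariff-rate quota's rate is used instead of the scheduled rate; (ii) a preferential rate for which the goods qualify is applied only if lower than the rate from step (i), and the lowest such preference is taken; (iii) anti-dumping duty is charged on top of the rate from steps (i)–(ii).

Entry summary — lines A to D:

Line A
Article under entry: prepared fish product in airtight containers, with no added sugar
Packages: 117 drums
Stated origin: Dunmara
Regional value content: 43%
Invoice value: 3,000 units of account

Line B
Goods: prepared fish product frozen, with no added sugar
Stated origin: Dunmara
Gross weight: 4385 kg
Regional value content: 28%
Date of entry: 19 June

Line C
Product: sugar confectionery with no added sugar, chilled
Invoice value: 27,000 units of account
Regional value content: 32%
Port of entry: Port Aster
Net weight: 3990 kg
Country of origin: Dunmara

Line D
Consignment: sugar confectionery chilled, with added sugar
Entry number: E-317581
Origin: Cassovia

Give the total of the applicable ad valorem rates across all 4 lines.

Line A: prepared fish product → 10.02; in airtight containers → 10.02.01; with no added sugar → 10.02.01.02. Scheduled 30%. Dunmara agreement on 10.01.01.01: 10.02.01.02 not covered; Dunmara agreement on 10.03.01: 10.02.01.02 not covered. → 30%.
Line B: prepared fish product → 10.02; frozen → 10.02.02; with no added sugar → 10.02.02.02. Scheduled 15%. Dunmara agreement on 10.01.01.01: 10.02.02.02 not covered; Dunmara agreement on 10.03.01: 10.02.02.02 not covered. → 15%.
Line C: sugar confectionery → 10.03; chilled → 10.03.01; with no added sugar → 10.03.01.01. Scheduled 33%. quota on 10.03.01 open → in-quota 3%; Dunmara agreement on 10.01.01.01: 10.03.01.01 not covered; Dunmara agreement on 10.03.01: RVC < 60%; anti-dumping (Dunmara, 10.03.01): +16%; total 3% + 16% = 19%. → 19%.
Line D: sugar confectionery → 10.03; chilled → 10.03.01; with added sugar → 10.03.01.02. Scheduled 35%. quota on 10.03.01 open → in-quota 3%. → 3%.
Sum: 30% + 15% + 19% + 3% = 67%.

67%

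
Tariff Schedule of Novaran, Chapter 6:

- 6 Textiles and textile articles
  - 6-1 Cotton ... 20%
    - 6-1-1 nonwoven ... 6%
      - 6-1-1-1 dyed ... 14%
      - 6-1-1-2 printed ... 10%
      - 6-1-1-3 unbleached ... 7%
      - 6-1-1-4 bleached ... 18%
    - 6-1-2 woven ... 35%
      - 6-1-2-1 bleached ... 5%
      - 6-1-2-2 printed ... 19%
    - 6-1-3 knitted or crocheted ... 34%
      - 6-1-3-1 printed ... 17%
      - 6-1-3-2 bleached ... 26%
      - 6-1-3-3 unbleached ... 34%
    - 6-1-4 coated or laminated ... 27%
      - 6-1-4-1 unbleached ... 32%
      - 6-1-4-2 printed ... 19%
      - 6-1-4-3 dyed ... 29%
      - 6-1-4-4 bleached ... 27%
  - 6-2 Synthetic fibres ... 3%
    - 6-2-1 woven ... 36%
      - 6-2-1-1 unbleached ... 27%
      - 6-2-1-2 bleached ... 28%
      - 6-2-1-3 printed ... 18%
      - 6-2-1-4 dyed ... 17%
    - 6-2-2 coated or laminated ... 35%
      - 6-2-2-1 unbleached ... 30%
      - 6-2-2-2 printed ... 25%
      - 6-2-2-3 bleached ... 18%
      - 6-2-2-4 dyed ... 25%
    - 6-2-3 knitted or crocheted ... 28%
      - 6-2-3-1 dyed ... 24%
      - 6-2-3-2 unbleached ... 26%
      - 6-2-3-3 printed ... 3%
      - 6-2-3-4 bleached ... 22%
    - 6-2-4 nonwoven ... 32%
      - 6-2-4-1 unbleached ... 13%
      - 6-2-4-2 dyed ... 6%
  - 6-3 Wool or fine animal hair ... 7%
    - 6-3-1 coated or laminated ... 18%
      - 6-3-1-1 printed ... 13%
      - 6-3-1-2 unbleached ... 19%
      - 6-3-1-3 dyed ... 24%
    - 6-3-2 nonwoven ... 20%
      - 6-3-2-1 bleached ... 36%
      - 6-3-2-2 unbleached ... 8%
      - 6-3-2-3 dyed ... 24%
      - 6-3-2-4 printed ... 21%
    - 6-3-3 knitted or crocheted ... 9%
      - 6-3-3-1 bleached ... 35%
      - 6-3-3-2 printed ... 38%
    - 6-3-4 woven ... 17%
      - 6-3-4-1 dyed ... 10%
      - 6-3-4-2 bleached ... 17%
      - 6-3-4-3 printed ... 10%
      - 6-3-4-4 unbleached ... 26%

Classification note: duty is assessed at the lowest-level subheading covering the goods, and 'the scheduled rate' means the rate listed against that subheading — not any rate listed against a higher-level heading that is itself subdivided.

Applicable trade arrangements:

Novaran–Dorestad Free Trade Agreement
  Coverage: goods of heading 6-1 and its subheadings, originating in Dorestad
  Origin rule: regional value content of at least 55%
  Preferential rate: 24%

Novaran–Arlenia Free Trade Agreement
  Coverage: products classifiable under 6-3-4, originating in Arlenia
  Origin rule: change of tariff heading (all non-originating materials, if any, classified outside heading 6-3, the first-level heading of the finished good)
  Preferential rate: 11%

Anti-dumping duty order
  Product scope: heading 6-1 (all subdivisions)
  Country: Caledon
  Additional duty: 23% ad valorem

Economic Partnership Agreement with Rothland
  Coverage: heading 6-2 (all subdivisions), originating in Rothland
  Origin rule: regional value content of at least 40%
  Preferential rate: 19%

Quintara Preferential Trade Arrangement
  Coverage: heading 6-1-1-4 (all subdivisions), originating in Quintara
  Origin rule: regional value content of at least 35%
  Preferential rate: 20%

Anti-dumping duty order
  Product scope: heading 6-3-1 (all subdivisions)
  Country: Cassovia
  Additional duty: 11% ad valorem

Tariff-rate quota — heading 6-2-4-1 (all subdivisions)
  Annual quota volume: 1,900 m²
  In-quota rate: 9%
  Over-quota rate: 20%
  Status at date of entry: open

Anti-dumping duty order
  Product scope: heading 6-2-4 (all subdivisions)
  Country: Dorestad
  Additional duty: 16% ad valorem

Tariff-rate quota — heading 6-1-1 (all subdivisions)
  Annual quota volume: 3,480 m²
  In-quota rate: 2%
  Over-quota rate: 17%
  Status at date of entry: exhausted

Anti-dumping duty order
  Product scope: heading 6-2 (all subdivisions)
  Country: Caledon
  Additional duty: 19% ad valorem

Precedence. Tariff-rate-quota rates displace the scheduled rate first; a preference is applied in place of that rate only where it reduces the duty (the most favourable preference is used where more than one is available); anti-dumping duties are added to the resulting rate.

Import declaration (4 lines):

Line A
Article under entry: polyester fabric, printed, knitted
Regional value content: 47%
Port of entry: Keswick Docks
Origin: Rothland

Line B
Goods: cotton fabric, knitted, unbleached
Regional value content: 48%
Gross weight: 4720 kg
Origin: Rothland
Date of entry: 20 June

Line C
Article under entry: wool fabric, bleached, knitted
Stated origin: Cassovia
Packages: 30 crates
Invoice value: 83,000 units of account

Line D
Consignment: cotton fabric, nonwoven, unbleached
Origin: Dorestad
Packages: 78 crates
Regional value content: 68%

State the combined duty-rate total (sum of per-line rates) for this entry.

89%

Line A: polyester → 6-2; knitted → 6-2-3; printed → 6-2-3-3. Scheduled 3%. Rothland agreement on 6-2: RVC ≥ 40% → 19% available; preference 19% not lower than 3% → no reduction. → 3%.
Line B: cotton → 6-1; knitted → 6-1-3; unbleached → 6-1-3-3. Scheduled 34%. Rothland agreement on 6-2: 6-1-3-3 not covered. → 34%.
Line C: wool → 6-3; knitted → 6-3-3; bleached → 6-3-3-1. Scheduled 35%. No special measure applies. → 35%.
Line D: cotton → 6-1; nonwoven → 6-1-1; unbleached → 6-1-1-3. Scheduled 7%. quota on 6-1-1 exhausted → over-quota 17%; Dorestad agreement on 6-1: RVC ≥ 55% → 24% available; preference 24% not lower than 17% → no reduction. → 17%.
Sum: 3% + 34% + 35% + 17% = 89%.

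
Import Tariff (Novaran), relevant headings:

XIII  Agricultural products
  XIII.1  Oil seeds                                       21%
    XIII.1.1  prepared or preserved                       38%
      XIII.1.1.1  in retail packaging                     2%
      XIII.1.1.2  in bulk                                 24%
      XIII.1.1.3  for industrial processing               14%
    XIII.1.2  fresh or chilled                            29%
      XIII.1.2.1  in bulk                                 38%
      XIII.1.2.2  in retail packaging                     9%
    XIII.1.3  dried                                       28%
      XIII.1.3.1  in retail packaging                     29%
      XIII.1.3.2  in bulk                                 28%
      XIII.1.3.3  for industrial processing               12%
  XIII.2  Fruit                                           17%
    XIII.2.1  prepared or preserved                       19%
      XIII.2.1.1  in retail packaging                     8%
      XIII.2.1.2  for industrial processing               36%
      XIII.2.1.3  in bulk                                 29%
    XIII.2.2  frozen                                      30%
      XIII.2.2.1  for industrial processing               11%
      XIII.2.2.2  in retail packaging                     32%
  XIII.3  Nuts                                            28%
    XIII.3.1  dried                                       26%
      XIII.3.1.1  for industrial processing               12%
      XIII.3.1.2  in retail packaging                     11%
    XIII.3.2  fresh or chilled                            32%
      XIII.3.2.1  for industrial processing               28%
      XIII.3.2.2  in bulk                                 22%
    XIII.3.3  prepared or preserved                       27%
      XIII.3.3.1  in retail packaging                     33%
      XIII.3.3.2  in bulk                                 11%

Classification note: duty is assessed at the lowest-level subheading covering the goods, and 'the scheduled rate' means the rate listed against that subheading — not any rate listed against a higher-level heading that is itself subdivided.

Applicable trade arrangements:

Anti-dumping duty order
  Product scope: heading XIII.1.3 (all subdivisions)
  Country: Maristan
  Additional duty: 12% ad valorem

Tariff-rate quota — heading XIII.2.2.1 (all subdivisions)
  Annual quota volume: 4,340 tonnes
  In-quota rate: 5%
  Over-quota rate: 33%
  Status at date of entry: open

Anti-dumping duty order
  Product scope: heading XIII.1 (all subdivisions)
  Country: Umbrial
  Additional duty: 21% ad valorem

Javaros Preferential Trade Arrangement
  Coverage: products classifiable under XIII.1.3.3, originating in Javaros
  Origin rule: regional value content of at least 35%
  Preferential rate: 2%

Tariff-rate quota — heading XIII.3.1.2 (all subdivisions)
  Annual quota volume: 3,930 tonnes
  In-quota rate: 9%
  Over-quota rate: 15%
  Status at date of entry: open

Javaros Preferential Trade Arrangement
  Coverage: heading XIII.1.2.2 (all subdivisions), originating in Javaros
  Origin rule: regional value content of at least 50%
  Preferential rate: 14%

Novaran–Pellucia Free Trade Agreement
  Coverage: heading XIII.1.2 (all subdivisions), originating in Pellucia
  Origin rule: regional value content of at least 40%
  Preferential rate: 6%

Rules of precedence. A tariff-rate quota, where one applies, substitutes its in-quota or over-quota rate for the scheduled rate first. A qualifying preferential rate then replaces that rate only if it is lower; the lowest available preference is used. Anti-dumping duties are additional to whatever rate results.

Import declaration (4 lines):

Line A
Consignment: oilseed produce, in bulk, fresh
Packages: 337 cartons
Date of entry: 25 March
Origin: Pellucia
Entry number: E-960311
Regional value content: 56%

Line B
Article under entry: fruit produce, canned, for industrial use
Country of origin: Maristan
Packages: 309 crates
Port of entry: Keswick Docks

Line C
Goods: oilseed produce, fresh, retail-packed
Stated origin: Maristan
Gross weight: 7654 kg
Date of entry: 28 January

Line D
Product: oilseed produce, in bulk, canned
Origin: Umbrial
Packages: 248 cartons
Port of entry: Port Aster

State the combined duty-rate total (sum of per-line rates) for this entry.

Line A: oilseed → XIII.1; fresh → XIII.1.2; in bulk → XIII.1.2.1. Scheduled 38%. Pellucia agreement on XIII.1.2: RVC ≥ 40% → 6% available; preferential 6%. → 6%.
Line B: fruit → XIII.2; canned → XIII.2.1; for industrial use → XIII.2.1.2. Scheduled 36%. No special measure applies. → 36%.
Line C: oilseed → XIII.1; fresh → XIII.1.2; retail-packed → XIII.1.2.2. Scheduled 9%. No special measure applies. → 9%.
Line D: oilseed → XIII.1; canned → XIII.1.1; in bulk → XIII.1.1.2. Scheduled 24%. anti-dumping (Umbrial, XIII.1): +21%; total 24% + 21% = 45%. → 45%.
Sum: 6% + 36% + 9% + 45% = 96%.

96%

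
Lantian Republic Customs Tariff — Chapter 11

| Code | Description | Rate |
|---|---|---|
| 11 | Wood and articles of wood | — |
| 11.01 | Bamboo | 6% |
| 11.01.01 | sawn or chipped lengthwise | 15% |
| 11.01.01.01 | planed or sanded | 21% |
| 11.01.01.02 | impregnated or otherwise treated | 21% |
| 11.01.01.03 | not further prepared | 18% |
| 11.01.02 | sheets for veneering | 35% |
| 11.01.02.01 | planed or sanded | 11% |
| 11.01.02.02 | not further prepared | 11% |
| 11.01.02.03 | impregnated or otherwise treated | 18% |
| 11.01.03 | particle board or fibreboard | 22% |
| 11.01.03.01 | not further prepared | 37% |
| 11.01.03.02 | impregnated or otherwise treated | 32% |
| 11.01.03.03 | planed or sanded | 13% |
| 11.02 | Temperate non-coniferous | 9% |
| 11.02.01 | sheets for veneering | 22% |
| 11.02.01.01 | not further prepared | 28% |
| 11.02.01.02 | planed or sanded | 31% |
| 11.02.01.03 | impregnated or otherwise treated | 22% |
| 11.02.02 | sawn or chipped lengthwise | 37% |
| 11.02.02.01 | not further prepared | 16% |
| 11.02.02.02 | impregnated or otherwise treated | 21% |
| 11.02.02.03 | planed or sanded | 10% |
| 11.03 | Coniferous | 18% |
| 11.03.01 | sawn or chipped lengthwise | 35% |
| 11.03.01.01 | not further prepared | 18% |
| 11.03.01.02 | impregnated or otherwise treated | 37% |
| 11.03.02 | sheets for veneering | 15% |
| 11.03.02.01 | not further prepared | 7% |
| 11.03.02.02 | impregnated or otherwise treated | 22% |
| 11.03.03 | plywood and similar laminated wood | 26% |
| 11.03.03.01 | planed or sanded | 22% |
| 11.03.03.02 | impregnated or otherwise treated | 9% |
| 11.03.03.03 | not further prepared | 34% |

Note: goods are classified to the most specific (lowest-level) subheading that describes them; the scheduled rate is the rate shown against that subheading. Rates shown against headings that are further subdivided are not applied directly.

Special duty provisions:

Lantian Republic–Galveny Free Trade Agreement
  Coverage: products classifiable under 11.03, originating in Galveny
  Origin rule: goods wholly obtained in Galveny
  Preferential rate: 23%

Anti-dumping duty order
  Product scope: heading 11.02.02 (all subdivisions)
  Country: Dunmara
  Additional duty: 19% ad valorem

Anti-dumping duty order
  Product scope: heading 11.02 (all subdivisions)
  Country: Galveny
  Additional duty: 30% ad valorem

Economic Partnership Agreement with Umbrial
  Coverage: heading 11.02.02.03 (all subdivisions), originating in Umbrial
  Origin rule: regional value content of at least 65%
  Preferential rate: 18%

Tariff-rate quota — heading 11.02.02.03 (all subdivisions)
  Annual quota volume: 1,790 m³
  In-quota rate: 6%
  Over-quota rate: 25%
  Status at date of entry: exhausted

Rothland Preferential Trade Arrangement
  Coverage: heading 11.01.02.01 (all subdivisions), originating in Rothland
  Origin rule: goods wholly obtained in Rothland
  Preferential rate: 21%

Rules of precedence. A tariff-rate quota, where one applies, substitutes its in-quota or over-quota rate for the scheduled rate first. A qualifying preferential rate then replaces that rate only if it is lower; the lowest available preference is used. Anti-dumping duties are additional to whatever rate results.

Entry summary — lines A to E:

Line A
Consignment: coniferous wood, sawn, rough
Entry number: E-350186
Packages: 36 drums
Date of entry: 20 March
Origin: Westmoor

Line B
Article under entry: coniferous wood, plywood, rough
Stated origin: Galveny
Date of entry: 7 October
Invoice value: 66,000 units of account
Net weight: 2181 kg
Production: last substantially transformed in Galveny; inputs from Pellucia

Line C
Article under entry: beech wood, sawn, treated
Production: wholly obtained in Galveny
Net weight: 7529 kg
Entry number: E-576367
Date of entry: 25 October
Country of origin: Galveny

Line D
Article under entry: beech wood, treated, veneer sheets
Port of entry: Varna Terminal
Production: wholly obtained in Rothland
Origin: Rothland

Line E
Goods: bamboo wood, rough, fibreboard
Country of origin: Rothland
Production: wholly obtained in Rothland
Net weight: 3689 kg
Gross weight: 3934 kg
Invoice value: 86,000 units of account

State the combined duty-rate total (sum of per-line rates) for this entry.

162%

Line A: coniferous → 11.03; sawn → 11.03.01; rough → 11.03.01.01. Scheduled 18%. No special measure applies. → 18%.
Line B: coniferous → 11.03; plywood → 11.03.03; rough → 11.03.03.03. Scheduled 34%. Galveny agreement on 11.03: not wholly obtained. → 34%.
Line C: beech → 11.02; sawn → 11.02.02; treated → 11.02.02.02. Scheduled 21%. Galveny agreement on 11.03: 11.02.02.02 not covered; anti-dumping (Galveny, 11.02): +30%; total 21% + 30% = 51%. → 51%.
Line D: beech → 11.02; veneer sheets → 11.02.01; treated → 11.02.01.03. Scheduled 22%. Rothland agreement on 11.01.02.01: 11.02.01.03 not covered. → 22%.
Line E: bamboo → 11.01; fibreboard → 11.01.03; rough → 11.01.03.01. Scheduled 37%. Rothland agreement on 11.01.02.01: 11.01.03.01 not covered. → 37%.
Sum: 18% + 34% + 51% + 22% + 37% = 162%.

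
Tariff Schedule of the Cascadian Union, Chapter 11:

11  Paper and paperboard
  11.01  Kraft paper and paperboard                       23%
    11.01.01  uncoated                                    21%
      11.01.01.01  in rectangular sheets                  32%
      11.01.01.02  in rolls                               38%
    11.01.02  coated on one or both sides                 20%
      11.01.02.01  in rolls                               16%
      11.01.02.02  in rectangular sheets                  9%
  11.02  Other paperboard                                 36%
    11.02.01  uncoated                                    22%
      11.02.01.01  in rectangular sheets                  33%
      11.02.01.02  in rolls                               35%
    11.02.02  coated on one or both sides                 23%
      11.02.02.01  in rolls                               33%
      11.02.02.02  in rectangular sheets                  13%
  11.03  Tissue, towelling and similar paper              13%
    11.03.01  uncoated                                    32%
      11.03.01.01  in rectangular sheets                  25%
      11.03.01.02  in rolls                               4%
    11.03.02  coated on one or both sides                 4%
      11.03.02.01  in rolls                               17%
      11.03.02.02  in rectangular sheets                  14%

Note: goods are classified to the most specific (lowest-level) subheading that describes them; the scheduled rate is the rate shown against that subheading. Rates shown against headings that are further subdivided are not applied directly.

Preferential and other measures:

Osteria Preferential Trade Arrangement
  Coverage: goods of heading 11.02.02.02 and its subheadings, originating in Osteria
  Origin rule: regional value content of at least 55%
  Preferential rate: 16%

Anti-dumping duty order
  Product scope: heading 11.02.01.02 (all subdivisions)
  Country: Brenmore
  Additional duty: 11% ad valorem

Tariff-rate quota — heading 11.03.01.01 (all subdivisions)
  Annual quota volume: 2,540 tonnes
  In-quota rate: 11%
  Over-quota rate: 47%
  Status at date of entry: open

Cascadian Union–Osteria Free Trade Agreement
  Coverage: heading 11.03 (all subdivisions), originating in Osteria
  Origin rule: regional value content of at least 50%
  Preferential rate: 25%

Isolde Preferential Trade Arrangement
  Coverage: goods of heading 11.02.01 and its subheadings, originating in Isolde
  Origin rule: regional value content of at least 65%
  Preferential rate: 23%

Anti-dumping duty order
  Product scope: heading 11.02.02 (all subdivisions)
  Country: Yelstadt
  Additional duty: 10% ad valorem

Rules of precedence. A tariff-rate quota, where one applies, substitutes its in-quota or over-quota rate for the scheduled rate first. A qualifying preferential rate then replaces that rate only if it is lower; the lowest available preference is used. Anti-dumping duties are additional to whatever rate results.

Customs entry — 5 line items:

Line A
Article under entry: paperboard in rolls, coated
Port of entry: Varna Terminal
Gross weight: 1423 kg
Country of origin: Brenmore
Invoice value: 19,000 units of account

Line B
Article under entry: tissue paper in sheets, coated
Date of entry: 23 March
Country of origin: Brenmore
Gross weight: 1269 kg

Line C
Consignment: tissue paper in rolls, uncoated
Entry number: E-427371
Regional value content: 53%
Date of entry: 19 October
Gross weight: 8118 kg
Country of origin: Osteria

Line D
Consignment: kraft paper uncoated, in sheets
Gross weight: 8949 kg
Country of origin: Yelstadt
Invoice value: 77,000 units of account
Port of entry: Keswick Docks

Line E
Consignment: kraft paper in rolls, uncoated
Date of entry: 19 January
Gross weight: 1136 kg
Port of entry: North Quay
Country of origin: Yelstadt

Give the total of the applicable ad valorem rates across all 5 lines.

121%

Line A: paperboard → 11.02; coated → 11.02.02; in rolls → 11.02.02.01. Scheduled 33%. No special measure applies. → 33%.
Line B: tissue paper → 11.03; coated → 11.03.02; in sheets → 11.03.02.02. Scheduled 14%. No special measure applies. → 14%.
Line C: tissue paper → 11.03; uncoated → 11.03.01; in rolls → 11.03.01.02. Scheduled 4%. Osteria agreement on 11.02.02.02: 11.03.01.02 not covered; Osteria agreement on 11.03: RVC ≥ 50% → 25% available; preference 25% not lower than 4% → no reduction. → 4%.
Line D: kraft paper → 11.01; uncoated → 11.01.01; in sheets → 11.01.01.01. Scheduled 32%. No special measure applies. → 32%.
Line E: kraft paper → 11.01; uncoated → 11.01.01; in rolls → 11.01.01.02. Scheduled 38%. No special measure applies. → 38%.
Sum: 33% + 14% + 4% + 32% + 38% = 121%.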